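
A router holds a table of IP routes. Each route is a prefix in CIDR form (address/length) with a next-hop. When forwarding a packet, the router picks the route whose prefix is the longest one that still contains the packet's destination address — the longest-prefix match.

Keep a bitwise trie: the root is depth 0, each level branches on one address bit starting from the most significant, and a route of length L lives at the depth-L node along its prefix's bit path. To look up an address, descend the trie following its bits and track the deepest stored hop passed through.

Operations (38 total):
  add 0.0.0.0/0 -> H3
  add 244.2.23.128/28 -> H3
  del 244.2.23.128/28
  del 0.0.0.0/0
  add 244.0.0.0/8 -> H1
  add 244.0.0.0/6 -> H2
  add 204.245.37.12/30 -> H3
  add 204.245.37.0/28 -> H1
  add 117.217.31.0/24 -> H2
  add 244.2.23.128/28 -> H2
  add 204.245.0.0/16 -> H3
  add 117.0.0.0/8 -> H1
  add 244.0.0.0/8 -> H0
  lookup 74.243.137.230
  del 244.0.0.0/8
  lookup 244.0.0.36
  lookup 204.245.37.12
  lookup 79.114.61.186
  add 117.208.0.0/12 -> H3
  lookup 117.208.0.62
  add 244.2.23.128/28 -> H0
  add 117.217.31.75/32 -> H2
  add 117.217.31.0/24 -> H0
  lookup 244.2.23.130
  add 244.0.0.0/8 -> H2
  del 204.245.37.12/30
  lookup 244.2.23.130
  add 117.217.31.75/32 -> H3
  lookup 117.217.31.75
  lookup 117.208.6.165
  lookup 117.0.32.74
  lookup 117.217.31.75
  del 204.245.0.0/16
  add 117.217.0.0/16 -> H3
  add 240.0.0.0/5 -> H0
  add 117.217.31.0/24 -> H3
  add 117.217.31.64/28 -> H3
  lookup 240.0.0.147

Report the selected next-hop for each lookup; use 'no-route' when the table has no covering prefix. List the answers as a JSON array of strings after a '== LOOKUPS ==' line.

Process each operation:
  add 0.0.0.0/0 -> H3 at depth 0
  add 244.2.23.128/28 -> H3 at depth 28
  - 244.2.23.128/28 clear@28
  - 0.0.0.0/0 clear@0
  add 244.0.0.0/8 -> H1 at depth 8
  add 244.0.0.0/6 -> H2 at depth 6
  add 204.245.37.12/30 -> H3 at depth 30
  add 204.245.37.0/28 -> H1 at depth 28
  add 117.217.31.0/24 -> H2 at depth 24
  add 244.2.23.128/28 -> H2 at depth 28
  add 204.245.0.0/16 -> H3 at depth 16
  add 117.0.0.0/8 -> H1 at depth 8
  add 244.0.0.0/8 -> H0 at depth 8
  ? 74.243.137.230  path d0:-→d1:-→d2:-  best=no-route
  - 244.0.0.0/8 clear@8
  ? 244.0.0.36  path d0:-→d1:-→d2:-→d3:-→d4:-→d5:-→d6:H2→d7:-→d8:-→d9:-→d10:-→d11:-→d12:-→d13:-→d14:-  best=H2
  ? 204.245.37.12  path d0:-→d1:-→d2:-→d3:-→d4:-→d5:-→d6:-→d7:-→d8:-→d9:-→d10:-→d11:-→d12:-→d13:-→d14:-→d15:-→d16:H3→d17:-→d18:-→d19:-→d20:-→d21:-→d22:-→d23:-→d24:-→d25:-→d26:-→d27:-→d28:H1→d29:-→d30:H3  best=H3
  ? 79.114.61.186  path d0:-→d1:-→d2:-  best=no-route
  add 117.208.0.0/12 -> H3 at depth 12
  ? 117.208.0.62  path d0:-→d1:-→d2:-→d3:-→d4:-→d5:-→d6:-→d7:-→d8:H1→d9:-→d10:-→d11:-→d12:H3  best=H3
  add 244.2.23.128/28 -> H0 at depth 28
  add 117.217.31.75/32 -> H2 at depth 32
  add 117.217.31.0/24 -> H0 at depth 24
  ? 244.2.23.130  path d0:-→d1:-→d2:-→d3:-→d4:-→d5:-→d6:H2→d7:-→d8:-→d9:-→d10:-→d11:-→d12:-→d13:-→d14:-→d15:-→d16:-→d17:-→d18:-→d19:-→d20:-→d21:-→d22:-→d23:-→d24:-→d25:-→d26:-→d27:-→d28:H0  best=H0
  add 244.0.0.0/8 -> H2 at depth 8
  - 204.245.37.12/30 clear@30
  ? 244.2.23.130  path d0:-→d1:-→d2:-→d3:-→d4:-→d5:-→d6:H2→d7:-→d8:H2→d9:-→d10:-→d11:-→d12:-→d13:-→d14:-→d15:-→d16:-→d17:-→d18:-→d19:-→d20:-→d21:-→d22:-→d23:-→d24:-→d25:-→d26:-→d27:-→d28:H0  best=H0
  add 117.217.31.75/32 -> H3 at depth 32
  ? 117.217.31.75  path d0:-→d1:-→d2:-→d3:-→d4:-→d5:-→d6:-→d7:-→d8:H1→d9:-→d10:-→d11:-→d12:H3→d13:-→d14:-→d15:-→d16:-→d17:-→d18:-→d19:-→d20:-→d21:-→d22:-→d23:-→d24:H0→d25:-→d26:-→d27:-→d28:-→d29:-→d30:-→d31:-→d32:H3  best=H3
  ? 117.208.6.165  path d0:-→d1:-→d2:-→d3:-→d4:-→d5:-→d6:-→d7:-→d8:H1→d9:-→d10:-→d11:-→d12:H3  best=H3
  ? 117.0.32.74  path d0:-→d1:-→d2:-→d3:-→d4:-→d5:-→d6:-→d7:-→d8:H1  best=H1
  ? 117.217.31.75  path d0:-→d1:-→d2:-→d3:-→d4:-→d5:-→d6:-→d7:-→d8:H1→d9:-→d10:-→d11:-→d12:H3→d13:-→d14:-→d15:-→d16:-→d17:-→d18:-→d19:-→d20:-→d21:-→d22:-→d23:-→d24:H0→d25:-→d26:-→d27:-→d28:-→d29:-→d30:-→d31:-→d32:H3  best=H3
  - 204.245.0.0/16 clear@16
  add 117.217.0.0/16 -> H3 at depth 16
  add 240.0.0.0/5 -> H0 at depth 5
  add 117.217.31.0/24 -> H3 at depth 24
  add 117.217.31.64/28 -> H3 at depth 28
  ? 240.0.0.147  path d0:-→d1:-→d2:-→d3:-→d4:-→d5:H0  best=H0

== LOOKUPS ==
["no-route","H2","H3","no-route","H3","H0","H0","H3","H3","H1","H3","H0"]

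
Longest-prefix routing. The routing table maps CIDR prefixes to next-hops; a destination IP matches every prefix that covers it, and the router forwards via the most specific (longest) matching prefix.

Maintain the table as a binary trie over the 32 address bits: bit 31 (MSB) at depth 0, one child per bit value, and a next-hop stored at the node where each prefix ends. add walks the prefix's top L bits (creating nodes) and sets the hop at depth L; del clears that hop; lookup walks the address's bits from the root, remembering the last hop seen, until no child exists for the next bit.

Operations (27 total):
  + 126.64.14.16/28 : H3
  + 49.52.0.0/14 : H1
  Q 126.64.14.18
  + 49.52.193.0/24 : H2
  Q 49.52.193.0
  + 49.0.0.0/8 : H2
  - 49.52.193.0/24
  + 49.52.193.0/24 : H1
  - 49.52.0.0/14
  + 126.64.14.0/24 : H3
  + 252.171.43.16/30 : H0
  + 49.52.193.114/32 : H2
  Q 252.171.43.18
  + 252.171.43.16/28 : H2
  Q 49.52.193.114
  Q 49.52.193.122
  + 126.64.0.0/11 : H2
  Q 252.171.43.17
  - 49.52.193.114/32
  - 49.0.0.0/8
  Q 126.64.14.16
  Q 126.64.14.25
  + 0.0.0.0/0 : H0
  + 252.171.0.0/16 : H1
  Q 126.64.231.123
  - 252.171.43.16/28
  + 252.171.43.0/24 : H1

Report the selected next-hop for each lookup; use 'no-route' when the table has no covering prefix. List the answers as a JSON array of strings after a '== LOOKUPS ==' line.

Process each operation:
  + 126.64.14.16/28 (H3) depth=28
  + 49.52.0.0/14 (H1) depth=14
  Q 126.64.14.18: descend 0111111001000000000011100001 ; hops seen [H3] ; pick H3
  + 49.52.193.0/24 (H2) depth=24
  Q 49.52.193.0: descend 001100010011010011000001 ; hops seen [H1,H2] ; pick H2
  + 49.0.0.0/8 (H2) depth=8
  del 49.52.193.0/24 (clear depth 24)
  + 49.52.193.0/24 (H1) depth=24
  del 49.52.0.0/14 (clear depth 14)
  + 126.64.14.0/24 (H3) depth=24
  + 252.171.43.16/30 (H0) depth=30
  + 49.52.193.114/32 (H2) depth=32
  Q 252.171.43.18: descend 111111001010101100101011000100 ; hops seen [H0] ; pick H0
  + 252.171.43.16/28 (H2) depth=28
  Q 49.52.193.114: descend 00110001001101001100000101110010 ; hops seen [H2,H1,H2] ; pick H2
  Q 49.52.193.122: descend 0011000100110100110000010111 ; hops seen [H2,H1] ; pick H1
  + 126.64.0.0/11 (H2) depth=11
  Q 252.171.43.17: descend 111111001010101100101011000100 ; hops seen [H2,H0] ; pick H0
  del 49.52.193.114/32 (clear depth 32)
  del 49.0.0.0/8 (clear depth 8)
  Q 126.64.14.16: descend 0111111001000000000011100001 ; hops seen [H2,H3,H3] ; pick H3
  Q 126.64.14.25: descend 0111111001000000000011100001 ; hops seen [H2,H3,H3] ; pick H3
  + 0.0.0.0/0 (H0) depth=0
  + 252.171.0.0/16 (H1) depth=16
  Q 126.64.231.123: descend 0111111001000000 ; hops seen [H0,H2] ; pick H2
  del 252.171.43.16/28 (clear depth 28)
  + 252.171.43.0/24 (H1) depth=24

== LOOKUPS ==
["H3","H2","H0","H2","H1","H0","H3","H3","H2"]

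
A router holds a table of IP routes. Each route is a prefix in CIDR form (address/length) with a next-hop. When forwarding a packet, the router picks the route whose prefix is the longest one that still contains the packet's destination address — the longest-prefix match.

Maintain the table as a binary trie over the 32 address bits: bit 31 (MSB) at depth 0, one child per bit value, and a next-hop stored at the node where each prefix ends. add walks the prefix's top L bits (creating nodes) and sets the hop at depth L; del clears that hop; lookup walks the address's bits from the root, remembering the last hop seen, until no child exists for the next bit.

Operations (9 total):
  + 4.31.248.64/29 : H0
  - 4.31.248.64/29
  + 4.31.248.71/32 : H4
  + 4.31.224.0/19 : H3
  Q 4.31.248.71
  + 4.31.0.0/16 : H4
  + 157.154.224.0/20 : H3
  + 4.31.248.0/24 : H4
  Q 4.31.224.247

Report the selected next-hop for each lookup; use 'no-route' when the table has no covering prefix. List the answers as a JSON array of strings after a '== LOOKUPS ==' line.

Apply in order:
  add 4.31.248.64/29 -> H0 at depth 29
  del 4.31.248.64/29 (clear depth 29)
  add 4.31.248.71/32 -> H4 at depth 32
  add 4.31.224.0/19 -> H3 at depth 19
  lookup 4.31.248.71: bits 00000100000111111111100001000111 walk d0:-→d1:-→d2:-→d3:-→d4:-→d5:-→d6:-→d7:-→d8:-→d9:-→d10:-→d11:-→d12:-→d13:-→d14:-→d15:-→d16:-→d17:-→d18:-→d19:H3→d20:-→d21:-→d22:-→d23:-→d24:-→d25:-→d26:-→d27:-→d28:-→d29:-→d30:-→d31:-→d32:H4 -> H4
  add 4.31.0.0/16 -> H4 at depth 16
  add 157.154.224.0/20 -> H3 at depth 20
  add 4.31.248.0/24 -> H4 at depth 24
  lookup 4.31.224.247: bits 0000010000011111111 walk d0:-→d1:-→d2:-→d3:-→d4:-→d5:-→d6:-→d7:-→d8:-→d9:-→d10:-→d11:-→d12:-→d13:-→d14:-→d15:-→d16:H4→d17:-→d18:-→d19:H3 -> H3

== LOOKUPS ==
["H4","H3"]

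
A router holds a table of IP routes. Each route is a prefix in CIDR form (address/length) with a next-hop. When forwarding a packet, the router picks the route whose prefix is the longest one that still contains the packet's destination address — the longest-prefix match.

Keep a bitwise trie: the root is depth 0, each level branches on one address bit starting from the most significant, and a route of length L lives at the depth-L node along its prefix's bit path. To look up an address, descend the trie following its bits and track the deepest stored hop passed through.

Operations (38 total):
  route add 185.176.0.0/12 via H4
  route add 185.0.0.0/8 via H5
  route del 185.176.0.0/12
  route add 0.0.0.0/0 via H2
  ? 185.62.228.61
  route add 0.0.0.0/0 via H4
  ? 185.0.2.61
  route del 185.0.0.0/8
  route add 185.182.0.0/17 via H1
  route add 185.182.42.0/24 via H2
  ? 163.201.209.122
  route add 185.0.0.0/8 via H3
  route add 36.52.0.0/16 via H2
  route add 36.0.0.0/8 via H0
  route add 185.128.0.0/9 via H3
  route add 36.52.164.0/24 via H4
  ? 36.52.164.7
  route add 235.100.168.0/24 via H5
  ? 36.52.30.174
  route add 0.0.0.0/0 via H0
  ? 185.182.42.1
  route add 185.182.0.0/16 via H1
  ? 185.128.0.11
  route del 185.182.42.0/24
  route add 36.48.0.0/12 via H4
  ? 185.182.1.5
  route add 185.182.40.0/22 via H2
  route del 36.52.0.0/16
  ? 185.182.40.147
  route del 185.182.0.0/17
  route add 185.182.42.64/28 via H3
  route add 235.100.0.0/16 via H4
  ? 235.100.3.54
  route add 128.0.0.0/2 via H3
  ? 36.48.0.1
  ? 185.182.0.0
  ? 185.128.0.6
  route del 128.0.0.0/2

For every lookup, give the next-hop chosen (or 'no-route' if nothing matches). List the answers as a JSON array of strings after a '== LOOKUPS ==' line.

Process each operation:
  add 185.176.0.0/12 -> H4 at depth 12
  add 185.0.0.0/8 -> H5 at depth 8
  - 185.176.0.0/12 clear@12
  add 0.0.0.0/0 -> H2 at depth 0
  Q 185.62.228.61: descend 10111001 ; hops seen [H2,H5] ; pick H5
  add 0.0.0.0/0 -> H4 at depth 0
  Q 185.0.2.61: descend 10111001 ; hops seen [H4,H5] ; pick H5
  - 185.0.0.0/8 clear@8
  add 185.182.0.0/17 -> H1 at depth 17
  add 185.182.42.0/24 -> H2 at depth 24
  Q 163.201.209.122: descend 101 ; hops seen [H4] ; pick H4
  add 185.0.0.0/8 -> H3 at depth 8
  add 36.52.0.0/16 -> H2 at depth 16
  add 36.0.0.0/8 -> H0 at depth 8
  add 185.128.0.0/9 -> H3 at depth 9
  add 36.52.164.0/24 -> H4 at depth 24
  Q 36.52.164.7: descend 001001000011010010100100 ; hops seen [H4,H0,H2,H4] ; pick H4
  add 235.100.168.0/24 -> H5 at depth 24
  Q 36.52.30.174: descend 0010010000110100 ; hops seen [H4,H0,H2] ; pick H2
  add 0.0.0.0/0 -> H0 at depth 0
  Q 185.182.42.1: descend 101110011011011000101010 ; hops seen [H0,H3,H3,H1,H2] ; pick H2
  add 185.182.0.0/16 -> H1 at depth 16
  Q 185.128.0.11: descend 1011100110 ; hops seen [H0,H3,H3] ; pick H3
  - 185.182.42.0/24 clear@24
  add 36.48.0.0/12 -> H4 at depth 12
  Q 185.182.1.5: descend 101110011011011000 ; hops seen [H0,H3,H3,H1,H1] ; pick H1
  add 185.182.40.0/22 -> H2 at depth 22
  - 36.52.0.0/16 clear@16
  Q 185.182.40.147: descend 1011100110110110001010 ; hops seen [H0,H3,H3,H1,H1,H2] ; pick H2
  - 185.182.0.0/17 clear@17
  add 185.182.42.64/28 -> H3 at depth 28
  add 235.100.0.0/16 -> H4 at depth 16
  Q 235.100.3.54: descend 1110101101100100 ; hops seen [H0,H4] ; pick H4
  add 128.0.0.0/2 -> H3 at depth 2
  Q 36.48.0.1: descend 0010010000110 ; hops seen [H0,H0,H4] ; pick H4
  Q 185.182.0.0: descend 101110011011011000 ; hops seen [H0,H3,H3,H3,H1] ; pick H1
  Q 185.128.0.6: descend 1011100110 ; hops seen [H0,H3,H3,H3] ; pick H3
  - 128.0.0.0/2 clear@2

== LOOKUPS ==
["H5","H5","H4","H4","H2","H2","H3","H1","H2","H4","H4","H1","H3"]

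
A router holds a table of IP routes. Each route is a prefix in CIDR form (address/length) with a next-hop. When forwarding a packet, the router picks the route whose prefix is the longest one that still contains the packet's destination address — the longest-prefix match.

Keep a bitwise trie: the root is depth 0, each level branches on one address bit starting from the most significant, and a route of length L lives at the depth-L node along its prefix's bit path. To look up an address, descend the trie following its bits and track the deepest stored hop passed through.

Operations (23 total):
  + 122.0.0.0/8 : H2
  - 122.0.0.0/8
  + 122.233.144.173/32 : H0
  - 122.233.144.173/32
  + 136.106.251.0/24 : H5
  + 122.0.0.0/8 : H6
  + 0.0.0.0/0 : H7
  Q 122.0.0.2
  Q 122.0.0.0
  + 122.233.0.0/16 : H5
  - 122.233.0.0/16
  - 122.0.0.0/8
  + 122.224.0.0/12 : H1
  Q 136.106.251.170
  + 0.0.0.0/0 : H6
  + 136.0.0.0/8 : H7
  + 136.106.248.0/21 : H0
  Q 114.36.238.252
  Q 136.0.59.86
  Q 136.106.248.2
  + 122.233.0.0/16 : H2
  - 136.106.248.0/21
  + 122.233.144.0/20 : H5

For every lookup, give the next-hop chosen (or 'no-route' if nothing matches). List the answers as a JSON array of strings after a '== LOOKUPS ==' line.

Process each operation:
  + 122.0.0.0/8 (H2) depth=8
  del 122.0.0.0/8 (clear depth 8)
  + 122.233.144.173/32 (H0) depth=32
  del 122.233.144.173/32 (clear depth 32)
  + 136.106.251.0/24 (H5) depth=24
  + 122.0.0.0/8 (H6) depth=8
  + 0.0.0.0/0 (H7) depth=0
  lookup 122.0.0.2: bits 01111010 walk d0:H7→d1:-→d2:-→d3:-→d4:-→d5:-→d6:-→d7:-→d8:H6 -> H6
  lookup 122.0.0.0: bits 01111010 walk d0:H7→d1:-→d2:-→d3:-→d4:-→d5:-→d6:-→d7:-→d8:H6 -> H6
  + 122.233.0.0/16 (H5) depth=16
  del 122.233.0.0/16 (clear depth 16)
  del 122.0.0.0/8 (clear depth 8)
  + 122.224.0.0/12 (H1) depth=12
  lookup 136.106.251.170: bits 100010000110101011111011 walk d0:H7→d1:-→d2:-→d3:-→d4:-→d5:-→d6:-→d7:-→d8:-→d9:-→d10:-→d11:-→d12:-→d13:-→d14:-→d15:-→d16:-→d17:-→d18:-→d19:-→d20:-→d21:-→d22:-→d23:-→d24:H5 -> H5
  + 0.0.0.0/0 (H6) depth=0
  + 136.0.0.0/8 (H7) depth=8
  + 136.106.248.0/21 (H0) depth=21
  lookup 114.36.238.252: bits 0111 walk d0:H6→d1:-→d2:-→d3:-→d4:- -> H6
  lookup 136.0.59.86: bits 100010000 walk d0:H6→d1:-→d2:-→d3:-→d4:-→d5:-→d6:-→d7:-→d8:H7→d9:- -> H7
  lookup 136.106.248.2: bits 1000100001101010111110 walk d0:H6→d1:-→d2:-→d3:-→d4:-→d5:-→d6:-→d7:-→d8:H7→d9:-→d10:-→d11:-→d12:-→d13:-→d14:-→d15:-→d16:-→d17:-→d18:-→d19:-→d20:-→d21:H0→d22:- -> H0
  + 122.233.0.0/16 (H2) depth=16
  del 136.106.248.0/21 (clear depth 21)
  + 122.233.144.0/20 (H5) depth=20

== LOOKUPS ==
["H6","H6","H5","H6","H7","H0"]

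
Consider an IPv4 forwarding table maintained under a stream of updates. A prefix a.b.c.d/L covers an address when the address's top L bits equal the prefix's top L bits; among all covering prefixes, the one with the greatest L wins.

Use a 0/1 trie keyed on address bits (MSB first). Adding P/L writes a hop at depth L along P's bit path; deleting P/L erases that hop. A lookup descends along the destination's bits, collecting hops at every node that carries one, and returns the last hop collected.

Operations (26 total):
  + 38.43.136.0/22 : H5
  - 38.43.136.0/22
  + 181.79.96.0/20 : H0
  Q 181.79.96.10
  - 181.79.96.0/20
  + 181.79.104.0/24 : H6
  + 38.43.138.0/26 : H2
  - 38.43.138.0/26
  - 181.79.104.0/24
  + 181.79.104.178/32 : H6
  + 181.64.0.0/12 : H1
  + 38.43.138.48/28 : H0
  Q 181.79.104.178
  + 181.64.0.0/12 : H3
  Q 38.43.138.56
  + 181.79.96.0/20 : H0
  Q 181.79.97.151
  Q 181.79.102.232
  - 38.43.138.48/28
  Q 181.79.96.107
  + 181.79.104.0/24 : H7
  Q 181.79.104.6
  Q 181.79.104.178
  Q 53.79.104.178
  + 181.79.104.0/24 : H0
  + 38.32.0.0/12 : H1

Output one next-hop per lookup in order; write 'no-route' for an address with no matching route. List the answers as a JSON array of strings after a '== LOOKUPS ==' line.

Apply in order:
  + 38.43.136.0/22 (H5) depth=22
  - 38.43.136.0/22 clear@22
  + 181.79.96.0/20 (H0) depth=20
  lookup 181.79.96.10: bits 10110101010011110110 walk d0:-→d1:-→d2:-→d3:-→d4:-→d5:-→d6:-→d7:-→d8:-→d9:-→d10:-→d11:-→d12:-→d13:-→d14:-→d15:-→d16:-→d17:-→d18:-→d19:-→d20:H0 -> H0
  - 181.79.96.0/20 clear@20
  + 181.79.104.0/24 (H6) depth=24
  + 38.43.138.0/26 (H2) depth=26
  - 38.43.138.0/26 clear@26
  - 181.79.104.0/24 clear@24
  + 181.79.104.178/32 (H6) depth=32
  + 181.64.0.0/12 (H1) depth=12
  + 38.43.138.48/28 (H0) depth=28
  lookup 181.79.104.178: bits 10110101010011110110100010110010 walk d0:-→d1:-→d2:-→d3:-→d4:-→d5:-→d6:-→d7:-→d8:-→d9:-→d10:-→d11:-→d12:H1→d13:-→d14:-→d15:-→d16:-→d17:-→d18:-→d19:-→d20:-→d21:-→d22:-→d23:-→d24:-→d25:-→d26:-→d27:-→d28:-→d29:-→d30:-→d31:-→d32:H6 -> H6
  + 181.64.0.0/12 (H3) depth=12
  lookup 38.43.138.56: bits 0010011000101011100010100011 walk d0:-→d1:-→d2:-→d3:-→d4:-→d5:-→d6:-→d7:-→d8:-→d9:-→d10:-→d11:-→d12:-→d13:-→d14:-→d15:-→d16:-→d17:-→d18:-→d19:-→d20:-→d21:-→d22:-→d23:-→d24:-→d25:-→d26:-→d27:-→d28:H0 -> H0
  + 181.79.96.0/20 (H0) depth=20
  lookup 181.79.97.151: bits 10110101010011110110 walk d0:-→d1:-→d2:-→d3:-→d4:-→d5:-→d6:-→d7:-→d8:-→d9:-→d10:-→d11:-→d12:H3→d13:-→d14:-→d15:-→d16:-→d17:-→d18:-→d19:-→d20:H0 -> H0
  lookup 181.79.102.232: bits 10110101010011110110 walk d0:-→d1:-→d2:-→d3:-→d4:-→d5:-→d6:-→d7:-→d8:-→d9:-→d10:-→d11:-→d12:H3→d13:-→d14:-→d15:-→d16:-→d17:-→d18:-→d19:-→d20:H0 -> H0
  - 38.43.138.48/28 clear@28
  lookup 181.79.96.107: bits 10110101010011110110 walk d0:-→d1:-→d2:-→d3:-→d4:-→d5:-→d6:-→d7:-→d8:-→d9:-→d10:-→d11:-→d12:H3→d13:-→d14:-→d15:-→d16:-→d17:-→d18:-→d19:-→d20:H0 -> H0
  + 181.79.104.0/24 (H7) depth=24
  lookup 181.79.104.6: bits 101101010100111101101000 walk d0:-→d1:-→d2:-→d3:-→d4:-→d5:-→d6:-→d7:-→d8:-→d9:-→d10:-→d11:-→d12:H3→d13:-→d14:-→d15:-→d16:-→d17:-→d18:-→d19:-→d20:H0→d21:-→d22:-→d23:-→d24:H7 -> H7
  lookup 181.79.104.178: bits 10110101010011110110100010110010 walk d0:-→d1:-→d2:-→d3:-→d4:-→d5:-→d6:-→d7:-→d8:-→d9:-→d10:-→d11:-→d12:H3→d13:-→d14:-→d15:-→d16:-→d17:-→d18:-→d19:-→d20:H0→d21:-→d22:-→d23:-→d24:H7→d25:-→d26:-→d27:-→d28:-→d29:-→d30:-→d31:-→d32:H6 -> H6
  lookup 53.79.104.178: bits 001 walk d0:-→d1:-→d2:-→d3:- -> no-route
  + 181.79.104.0/24 (H0) depth=24
  + 38.32.0.0/12 (H1) depth=12

== LOOKUPS ==
["H0","H6","H0","H0","H0","H0","H7","H6","no-route"]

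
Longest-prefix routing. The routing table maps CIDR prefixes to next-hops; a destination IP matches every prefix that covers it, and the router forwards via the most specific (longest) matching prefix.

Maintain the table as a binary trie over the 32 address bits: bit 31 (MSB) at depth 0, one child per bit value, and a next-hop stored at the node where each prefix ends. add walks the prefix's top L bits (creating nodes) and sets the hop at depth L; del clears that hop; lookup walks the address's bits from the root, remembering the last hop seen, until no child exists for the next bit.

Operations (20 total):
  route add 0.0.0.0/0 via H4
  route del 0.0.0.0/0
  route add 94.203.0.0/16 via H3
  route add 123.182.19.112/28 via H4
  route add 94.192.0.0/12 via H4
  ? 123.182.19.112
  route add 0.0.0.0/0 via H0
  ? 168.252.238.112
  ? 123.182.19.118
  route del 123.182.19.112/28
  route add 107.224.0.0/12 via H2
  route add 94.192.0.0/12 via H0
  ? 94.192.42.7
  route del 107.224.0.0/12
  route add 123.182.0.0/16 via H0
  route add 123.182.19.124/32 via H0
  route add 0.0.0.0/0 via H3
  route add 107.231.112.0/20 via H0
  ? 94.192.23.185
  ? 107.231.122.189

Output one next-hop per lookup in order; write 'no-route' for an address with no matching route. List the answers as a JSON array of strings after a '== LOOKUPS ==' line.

Process each operation:
  + 0.0.0.0/0 (H4) depth=0
  del 0.0.0.0/0 (clear depth 0)
  + 94.203.0.0/16 (H3) depth=16
  + 123.182.19.112/28 (H4) depth=28
  + 94.192.0.0/12 (H4) depth=12
  Q 123.182.19.112: descend 0111101110110110000100110111 ; hops seen [H4] ; pick H4
  + 0.0.0.0/0 (H0) depth=0
  Q 168.252.238.112: descend ε ; hops seen [H0] ; pick H0
  Q 123.182.19.118: descend 0111101110110110000100110111 ; hops seen [H0,H4] ; pick H4
  del 123.182.19.112/28 (clear depth 28)
  + 107.224.0.0/12 (H2) depth=12
  + 94.192.0.0/12 (H0) depth=12
  Q 94.192.42.7: descend 010111101100 ; hops seen [H0,H0] ; pick H0
  del 107.224.0.0/12 (clear depth 12)
  + 123.182.0.0/16 (H0) depth=16
  + 123.182.19.124/32 (H0) depth=32
  + 0.0.0.0/0 (H3) depth=0
  + 107.231.112.0/20 (H0) depth=20
  Q 94.192.23.185: descend 010111101100 ; hops seen [H3,H0] ; pick H0
  Q 107.231.122.189: descend 01101011111001110111 ; hops seen [H3,H0] ; pick H0

== LOOKUPS ==
["H4","H0","H4","H0","H0","H0"]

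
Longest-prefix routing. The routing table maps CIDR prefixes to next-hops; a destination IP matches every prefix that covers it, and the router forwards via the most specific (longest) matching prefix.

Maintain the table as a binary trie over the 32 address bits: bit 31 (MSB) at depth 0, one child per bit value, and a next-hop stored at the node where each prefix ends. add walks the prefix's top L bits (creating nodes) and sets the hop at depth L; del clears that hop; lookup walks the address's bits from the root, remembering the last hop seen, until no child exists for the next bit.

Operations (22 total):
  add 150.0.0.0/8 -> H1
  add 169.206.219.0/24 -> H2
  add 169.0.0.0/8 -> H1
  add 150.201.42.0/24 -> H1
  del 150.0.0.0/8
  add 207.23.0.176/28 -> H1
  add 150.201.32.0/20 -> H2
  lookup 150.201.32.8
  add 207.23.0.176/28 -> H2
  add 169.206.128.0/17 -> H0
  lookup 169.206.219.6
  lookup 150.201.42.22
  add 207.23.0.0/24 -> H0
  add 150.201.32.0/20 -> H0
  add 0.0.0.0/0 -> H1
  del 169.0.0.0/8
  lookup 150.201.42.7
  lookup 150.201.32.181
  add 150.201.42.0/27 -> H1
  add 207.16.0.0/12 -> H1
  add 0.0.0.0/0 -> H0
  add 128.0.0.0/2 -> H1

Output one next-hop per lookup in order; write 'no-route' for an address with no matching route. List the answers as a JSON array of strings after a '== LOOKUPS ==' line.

Apply in order:
  + 150.0.0.0/8 (H1) depth=8
  + 169.206.219.0/24 (H2) depth=24
  + 169.0.0.0/8 (H1) depth=8
  + 150.201.42.0/24 (H1) depth=24
  - 150.0.0.0/8 clear@8
  + 207.23.0.176/28 (H1) depth=28
  + 150.201.32.0/20 (H2) depth=20
  Q 150.201.32.8: descend 10010110110010010010 ; hops seen [H2] ; pick H2
  + 207.23.0.176/28 (H2) depth=28
  + 169.206.128.0/17 (H0) depth=17
  Q 169.206.219.6: descend 101010011100111011011011 ; hops seen [H1,H0,H2] ; pick H2
  Q 150.201.42.22: descend 100101101100100100101010 ; hops seen [H2,H1] ; pick H1
  + 207.23.0.0/24 (H0) depth=24
  + 150.201.32.0/20 (H0) depth=20
  + 0.0.0.0/0 (H1) depth=0
  - 169.0.0.0/8 clear@8
  Q 150.201.42.7: descend 100101101100100100101010 ; hops seen [H1,H0,H1] ; pick H1
  Q 150.201.32.181: descend 10010110110010010010 ; hops seen [H1,H0] ; pick H0
  + 150.201.42.0/27 (H1) depth=27
  + 207.16.0.0/12 (H1) depth=12
  + 0.0.0.0/0 (H0) depth=0
  + 128.0.0.0/2 (H1) depth=2

== LOOKUPS ==
["H2","H2","H1","H1","H0"]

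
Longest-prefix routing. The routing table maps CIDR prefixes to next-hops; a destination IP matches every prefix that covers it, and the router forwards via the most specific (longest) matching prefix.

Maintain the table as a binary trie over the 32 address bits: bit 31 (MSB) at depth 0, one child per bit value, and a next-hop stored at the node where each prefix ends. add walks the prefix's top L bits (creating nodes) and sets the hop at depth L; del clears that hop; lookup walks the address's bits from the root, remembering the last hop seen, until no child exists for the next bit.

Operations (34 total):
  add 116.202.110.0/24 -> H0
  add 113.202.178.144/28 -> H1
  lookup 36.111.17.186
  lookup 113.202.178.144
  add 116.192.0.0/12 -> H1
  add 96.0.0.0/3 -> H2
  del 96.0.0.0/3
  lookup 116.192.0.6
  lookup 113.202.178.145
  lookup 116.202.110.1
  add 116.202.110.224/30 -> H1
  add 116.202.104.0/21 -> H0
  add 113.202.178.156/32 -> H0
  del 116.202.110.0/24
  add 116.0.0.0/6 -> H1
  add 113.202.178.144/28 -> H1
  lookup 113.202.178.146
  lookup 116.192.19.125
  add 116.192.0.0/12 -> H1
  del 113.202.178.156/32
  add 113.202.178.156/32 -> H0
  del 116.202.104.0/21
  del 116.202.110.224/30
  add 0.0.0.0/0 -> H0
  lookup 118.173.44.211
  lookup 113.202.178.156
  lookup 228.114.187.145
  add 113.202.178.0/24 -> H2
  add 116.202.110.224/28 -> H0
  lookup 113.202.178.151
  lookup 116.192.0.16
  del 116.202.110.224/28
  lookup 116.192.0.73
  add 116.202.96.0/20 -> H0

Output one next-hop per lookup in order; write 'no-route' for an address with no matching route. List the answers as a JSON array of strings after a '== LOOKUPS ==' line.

Apply in order:
  add 116.202.110.0/24 -> H0 at depth 24
  add 113.202.178.144/28 -> H1 at depth 28
  ? 36.111.17.186  path d0:-→d1:-  best=no-route
  ? 113.202.178.144  path d0:-→d1:-→d2:-→d3:-→d4:-→d5:-→d6:-→d7:-→d8:-→d9:-→d10:-→d11:-→d12:-→d13:-→d14:-→d15:-→d16:-→d17:-→d18:-→d19:-→d20:-→d21:-→d22:-→d23:-→d24:-→d25:-→d26:-→d27:-→d28:H1  best=H1
  add 116.192.0.0/12 -> H1 at depth 12
  add 96.0.0.0/3 -> H2 at depth 3
  del 96.0.0.0/3 (clear depth 3)
  ? 116.192.0.6  path d0:-→d1:-→d2:-→d3:-→d4:-→d5:-→d6:-→d7:-→d8:-→d9:-→d10:-→d11:-→d12:H1  best=H1
  ? 113.202.178.145  path d0:-→d1:-→d2:-→d3:-→d4:-→d5:-→d6:-→d7:-→d8:-→d9:-→d10:-→d11:-→d12:-→d13:-→d14:-→d15:-→d16:-→d17:-→d18:-→d19:-→d20:-→d21:-→d22:-→d23:-→d24:-→d25:-→d26:-→d27:-→d28:H1  best=H1
  ? 116.202.110.1  path d0:-→d1:-→d2:-→d3:-→d4:-→d5:-→d6:-→d7:-→d8:-→d9:-→d10:-→d11:-→d12:H1→d13:-→d14:-→d15:-→d16:-→d17:-→d18:-→d19:-→d20:-→d21:-→d22:-→d23:-→d24:H0  best=H0
  add 116.202.110.224/30 -> H1 at depth 30
  add 116.202.104.0/21 -> H0 at depth 21
  add 113.202.178.156/32 -> H0 at depth 32
  del 116.202.110.0/24 (clear depth 24)
  add 116.0.0.0/6 -> H1 at depth 6
  add 113.202.178.144/28 -> H1 at depth 28
  ? 113.202.178.146  path d0:-→d1:-→d2:-→d3:-→d4:-→d5:-→d6:-→d7:-→d8:-→d9:-→d10:-→d11:-→d12:-→d13:-→d14:-→d15:-→d16:-→d17:-→d18:-→d19:-→d20:-→d21:-→d22:-→d23:-→d24:-→d25:-→d26:-→d27:-→d28:H1  best=H1
  ? 116.192.19.125  path d0:-→d1:-→d2:-→d3:-→d4:-→d5:-→d6:H1→d7:-→d8:-→d9:-→d10:-→d11:-→d12:H1  best=H1
  add 116.192.0.0/12 -> H1 at depth 12
  del 113.202.178.156/32 (clear depth 32)
  add 113.202.178.156/32 -> H0 at depth 32
  del 116.202.104.0/21 (clear depth 21)
  del 116.202.110.224/30 (clear depth 30)
  add 0.0.0.0/0 -> H0 at depth 0
  ? 118.173.44.211  path d0:H0→d1:-→d2:-→d3:-→d4:-→d5:-→d6:H1  best=H1
  ? 113.202.178.156  path d0:H0→d1:-→d2:-→d3:-→d4:-→d5:-→d6:-→d7:-→d8:-→d9:-→d10:-→d11:-→d12:-→d13:-→d14:-→d15:-→d16:-→d17:-→d18:-→d19:-→d20:-→d21:-→d22:-→d23:-→d24:-→d25:-→d26:-→d27:-→d28:H1→d29:-→d30:-→d31:-→d32:H0  best=H0
  ? 228.114.187.145  path d0:H0  best=H0
  add 113.202.178.0/24 -> H2 at depth 24
  add 116.202.110.224/28 -> H0 at depth 28
  ? 113.202.178.151  path d0:H0→d1:-→d2:-→d3:-→d4:-→d5:-→d6:-→d7:-→d8:-→d9:-→d10:-→d11:-→d12:-→d13:-→d14:-→d15:-→d16:-→d17:-→d18:-→d19:-→d20:-→d21:-→d22:-→d23:-→d24:H2→d25:-→d26:-→d27:-→d28:H1  best=H1
  ? 116.192.0.16  path d0:H0→d1:-→d2:-→d3:-→d4:-→d5:-→d6:H1→d7:-→d8:-→d9:-→d10:-→d11:-→d12:H1  best=H1
  del 116.202.110.224/28 (clear depth 28)
  ? 116.192.0.73  path d0:H0→d1:-→d2:-→d3:-→d4:-→d5:-→d6:H1→d7:-→d8:-→d9:-→d10:-→d11:-→d12:H1  best=H1
  add 116.202.96.0/20 -> H0 at depth 20

== LOOKUPS ==
["no-route","H1","H1","H1","H0","H1","H1","H1","H0","H0","H1","H1","H1"]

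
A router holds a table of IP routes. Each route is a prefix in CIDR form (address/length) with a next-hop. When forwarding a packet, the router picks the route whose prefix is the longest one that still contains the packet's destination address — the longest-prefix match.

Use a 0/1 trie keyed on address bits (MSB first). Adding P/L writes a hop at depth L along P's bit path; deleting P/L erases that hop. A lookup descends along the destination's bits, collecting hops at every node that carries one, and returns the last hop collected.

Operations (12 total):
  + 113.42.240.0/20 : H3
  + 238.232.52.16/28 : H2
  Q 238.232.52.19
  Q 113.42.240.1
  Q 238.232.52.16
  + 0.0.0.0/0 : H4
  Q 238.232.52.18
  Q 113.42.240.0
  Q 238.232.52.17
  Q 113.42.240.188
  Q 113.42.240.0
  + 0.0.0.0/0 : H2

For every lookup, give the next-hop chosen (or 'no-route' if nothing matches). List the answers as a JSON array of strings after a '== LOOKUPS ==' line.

Process each operation:
  add 113.42.240.0/20 -> H3 at depth 20
  add 238.232.52.16/28 -> H2 at depth 28
  lookup 238.232.52.19: bits 1110111011101000001101000001 walk d0:-→d1:-→d2:-→d3:-→d4:-→d5:-→d6:-→d7:-→d8:-→d9:-→d10:-→d11:-→d12:-→d13:-→d14:-→d15:-→d16:-→d17:-→d18:-→d19:-→d20:-→d21:-→d22:-→d23:-→d24:-→d25:-→d26:-→d27:-→d28:H2 -> H2
  lookup 113.42.240.1: bits 01110001001010101111 walk d0:-→d1:-→d2:-→d3:-→d4:-→d5:-→d6:-→d7:-→d8:-→d9:-→d10:-→d11:-→d12:-→d13:-→d14:-→d15:-→d16:-→d17:-→d18:-→d19:-→d20:H3 -> H3
  lookup 238.232.52.16: bits 1110111011101000001101000001 walk d0:-→d1:-→d2:-→d3:-→d4:-→d5:-→d6:-→d7:-→d8:-→d9:-→d10:-→d11:-→d12:-→d13:-→d14:-→d15:-→d16:-→d17:-→d18:-→d19:-→d20:-→d21:-→d22:-→d23:-→d24:-→d25:-→d26:-→d27:-→d28:H2 -> H2
  add 0.0.0.0/0 -> H4 at depth 0
  lookup 238.232.52.18: bits 1110111011101000001101000001 walk d0:H4→d1:-→d2:-→d3:-→d4:-→d5:-→d6:-→d7:-→d8:-→d9:-→d10:-→d11:-→d12:-→d13:-→d14:-→d15:-→d16:-→d17:-→d18:-→d19:-→d20:-→d21:-→d22:-→d23:-→d24:-→d25:-→d26:-→d27:-→d28:H2 -> H2
  lookup 113.42.240.0: bits 01110001001010101111 walk d0:H4→d1:-→d2:-→d3:-→d4:-→d5:-→d6:-→d7:-→d8:-→d9:-→d10:-→d11:-→d12:-→d13:-→d14:-→d15:-→d16:-→d17:-→d18:-→d19:-→d20:H3 -> H3
  lookup 238.232.52.17: bits 1110111011101000001101000001 walk d0:H4→d1:-→d2:-→d3:-→d4:-→d5:-→d6:-→d7:-→d8:-→d9:-→d10:-→d11:-→d12:-→d13:-→d14:-→d15:-→d16:-→d17:-→d18:-→d19:-→d20:-→d21:-→d22:-→d23:-→d24:-→d25:-→d26:-→d27:-→d28:H2 -> H2
  lookup 113.42.240.188: bits 01110001001010101111 walk d0:H4→d1:-→d2:-→d3:-→d4:-→d5:-→d6:-→d7:-→d8:-→d9:-→d10:-→d11:-→d12:-→d13:-→d14:-→d15:-→d16:-→d17:-→d18:-→d19:-→d20:H3 -> H3
  lookup 113.42.240.0: bits 01110001001010101111 walk d0:H4→d1:-→d2:-→d3:-→d4:-→d5:-→d6:-→d7:-→d8:-→d9:-→d10:-→d11:-→d12:-→d13:-→d14:-→d15:-→d16:-→d17:-→d18:-→d19:-→d20:H3 -> H3
  add 0.0.0.0/0 -> H2 at depth 0

== LOOKUPS ==
["H2","H3","H2","H2","H3","H2","H3","H3"]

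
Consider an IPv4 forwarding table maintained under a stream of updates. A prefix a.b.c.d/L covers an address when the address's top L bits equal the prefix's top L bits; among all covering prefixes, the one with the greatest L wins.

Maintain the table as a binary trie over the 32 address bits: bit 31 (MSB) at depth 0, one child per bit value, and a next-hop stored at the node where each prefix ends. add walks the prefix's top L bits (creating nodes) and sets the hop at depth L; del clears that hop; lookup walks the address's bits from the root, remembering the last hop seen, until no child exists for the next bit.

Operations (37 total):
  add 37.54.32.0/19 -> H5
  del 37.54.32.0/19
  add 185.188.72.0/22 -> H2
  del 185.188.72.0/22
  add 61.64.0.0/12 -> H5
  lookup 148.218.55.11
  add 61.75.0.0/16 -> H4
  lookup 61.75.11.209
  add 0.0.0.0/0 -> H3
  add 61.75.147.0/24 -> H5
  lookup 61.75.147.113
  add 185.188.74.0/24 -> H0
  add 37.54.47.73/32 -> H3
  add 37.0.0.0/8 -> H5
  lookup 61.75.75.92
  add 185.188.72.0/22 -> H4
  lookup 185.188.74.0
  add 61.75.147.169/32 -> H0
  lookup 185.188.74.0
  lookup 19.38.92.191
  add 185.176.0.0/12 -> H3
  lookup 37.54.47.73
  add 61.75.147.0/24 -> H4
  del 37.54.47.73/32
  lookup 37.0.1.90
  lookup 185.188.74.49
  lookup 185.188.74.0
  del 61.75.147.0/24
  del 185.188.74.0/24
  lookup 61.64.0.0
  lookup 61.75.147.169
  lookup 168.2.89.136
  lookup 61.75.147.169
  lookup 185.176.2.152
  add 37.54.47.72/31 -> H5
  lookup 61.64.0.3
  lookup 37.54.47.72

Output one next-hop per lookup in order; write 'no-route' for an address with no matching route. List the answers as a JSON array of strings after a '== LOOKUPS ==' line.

Trace:
  add 37.54.32.0/19 -> H5 at depth 19
  - 37.54.32.0/19 clear@19
  add 185.188.72.0/22 -> H2 at depth 22
  - 185.188.72.0/22 clear@22
  add 61.64.0.0/12 -> H5 at depth 12
  Q 148.218.55.11: descend 10 ; hops seen [∅] ; pick no-route
  add 61.75.0.0/16 -> H4 at depth 16
  Q 61.75.11.209: descend 0011110101001011 ; hops seen [H5,H4] ; pick H4
  add 0.0.0.0/0 -> H3 at depth 0
  add 61.75.147.0/24 -> H5 at depth 24
  Q 61.75.147.113: descend 001111010100101110010011 ; hops seen [H3,H5,H4,H5] ; pick H5
  add 185.188.74.0/24 -> H0 at depth 24
  add 37.54.47.73/32 -> H3 at depth 32
  add 37.0.0.0/8 -> H5 at depth 8
  Q 61.75.75.92: descend 0011110101001011 ; hops seen [H3,H5,H4] ; pick H4
  add 185.188.72.0/22 -> H4 at depth 22
  Q 185.188.74.0: descend 101110011011110001001010 ; hops seen [H3,H4,H0] ; pick H0
  add 61.75.147.169/32 -> H0 at depth 32
  Q 185.188.74.0: descend 101110011011110001001010 ; hops seen [H3,H4,H0] ; pick H0
  Q 19.38.92.191: descend 00 ; hops seen [H3] ; pick H3
  add 185.176.0.0/12 -> H3 at depth 12
  Q 37.54.47.73: descend 00100101001101100010111101001001 ; hops seen [H3,H5,H3] ; pick H3
  add 61.75.147.0/24 -> H4 at depth 24
  - 37.54.47.73/32 clear@32
  Q 37.0.1.90: descend 0010010100 ; hops seen [H3,H5] ; pick H5
  Q 185.188.74.49: descend 101110011011110001001010 ; hops seen [H3,H3,H4,H0] ; pick H0
  Q 185.188.74.0: descend 101110011011110001001010 ; hops seen [H3,H3,H4,H0] ; pick H0
  - 61.75.147.0/24 clear@24
  - 185.188.74.0/24 clear@24
  Q 61.64.0.0: descend 001111010100 ; hops seen [H3,H5] ; pick H5
  Q 61.75.147.169: descend 00111101010010111001001110101001 ; hops seen [H3,H5,H4,H0] ; pick H0
  Q 168.2.89.136: descend 101 ; hops seen [H3] ; pick H3
  Q 61.75.147.169: descend 00111101010010111001001110101001 ; hops seen [H3,H5,H4,H0] ; pick H0
  Q 185.176.2.152: descend 101110011011 ; hops seen [H3,H3] ; pick H3
  add 37.54.47.72/31 -> H5 at depth 31
  Q 61.64.0.3: descend 001111010100 ; hops seen [H3,H5] ; pick H5
  Q 37.54.47.72: descend 0010010100110110001011110100100 ; hops seen [H3,H5,H5] ; pick H5

== LOOKUPS ==
["no-route","H4","H5","H4","H0","H0","H3","H3","H5","H0","H0","H5","H0","H3","H0","H3","H5","H5"]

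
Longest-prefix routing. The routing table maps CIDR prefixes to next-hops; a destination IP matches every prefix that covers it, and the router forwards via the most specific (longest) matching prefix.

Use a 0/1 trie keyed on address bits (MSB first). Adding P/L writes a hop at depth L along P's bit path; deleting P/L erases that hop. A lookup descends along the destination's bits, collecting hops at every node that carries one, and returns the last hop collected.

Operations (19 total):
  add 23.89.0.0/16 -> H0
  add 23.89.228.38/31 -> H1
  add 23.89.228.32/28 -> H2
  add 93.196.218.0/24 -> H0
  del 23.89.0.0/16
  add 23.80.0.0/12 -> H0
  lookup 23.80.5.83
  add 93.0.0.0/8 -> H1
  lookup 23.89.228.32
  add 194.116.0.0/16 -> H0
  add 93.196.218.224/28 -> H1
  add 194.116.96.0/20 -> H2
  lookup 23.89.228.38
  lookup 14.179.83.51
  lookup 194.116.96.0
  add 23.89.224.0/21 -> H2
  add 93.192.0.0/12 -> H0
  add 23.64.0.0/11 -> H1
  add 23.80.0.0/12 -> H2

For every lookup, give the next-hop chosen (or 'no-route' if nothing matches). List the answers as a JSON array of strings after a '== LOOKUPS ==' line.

Apply in order:
  add 23.89.0.0/16 -> H0 at depth 16
  add 23.89.228.38/31 -> H1 at depth 31
  add 23.89.228.32/28 -> H2 at depth 28
  add 93.196.218.0/24 -> H0 at depth 24
  - 23.89.0.0/16 clear@16
  add 23.80.0.0/12 -> H0 at depth 12
  lookup 23.80.5.83: bits 000101110101 walk d0:-→d1:-→d2:-→d3:-→d4:-→d5:-→d6:-→d7:-→d8:-→d9:-→d10:-→d11:-→d12:H0 -> H0
  add 93.0.0.0/8 -> H1 at depth 8
  lookup 23.89.228.32: bits 00010111010110011110010000100 walk d0:-→d1:-→d2:-→d3:-→d4:-→d5:-→d6:-→d7:-→d8:-→d9:-→d10:-→d11:-→d12:H0→d13:-→d14:-→d15:-→d16:-→d17:-→d18:-→d19:-→d20:-→d21:-→d22:-→d23:-→d24:-→d25:-→d26:-→d27:-→d28:H2→d29:- -> H2
  add 194.116.0.0/16 -> H0 at depth 16
  add 93.196.218.224/28 -> H1 at depth 28
  add 194.116.96.0/20 -> H2 at depth 20
  lookup 23.89.228.38: bits 0001011101011001111001000010011 walk d0:-→d1:-→d2:-→d3:-→d4:-→d5:-→d6:-→d7:-→d8:-→d9:-→d10:-→d11:-→d12:H0→d13:-→d14:-→d15:-→d16:-→d17:-→d18:-→d19:-→d20:-→d21:-→d22:-→d23:-→d24:-→d25:-→d26:-→d27:-→d28:H2→d29:-→d30:-→d31:H1 -> H1
  lookup 14.179.83.51: bits 000 walk d0:-→d1:-→d2:-→d3:- -> no-route
  lookup 194.116.96.0: bits 11000010011101000110 walk d0:-→d1:-→d2:-→d3:-→d4:-→d5:-→d6:-→d7:-→d8:-→d9:-→d10:-→d11:-→d12:-→d13:-→d14:-→d15:-→d16:H0→d17:-→d18:-→d19:-→d20:H2 -> H2
  add 23.89.224.0/21 -> H2 at depth 21
  add 93.192.0.0/12 -> H0 at depth 12
  add 23.64.0.0/11 -> H1 at depth 11
  add 23.80.0.0/12 -> H2 at depth 12

== LOOKUPS ==
["H0","H2","H1","no-route","H2"]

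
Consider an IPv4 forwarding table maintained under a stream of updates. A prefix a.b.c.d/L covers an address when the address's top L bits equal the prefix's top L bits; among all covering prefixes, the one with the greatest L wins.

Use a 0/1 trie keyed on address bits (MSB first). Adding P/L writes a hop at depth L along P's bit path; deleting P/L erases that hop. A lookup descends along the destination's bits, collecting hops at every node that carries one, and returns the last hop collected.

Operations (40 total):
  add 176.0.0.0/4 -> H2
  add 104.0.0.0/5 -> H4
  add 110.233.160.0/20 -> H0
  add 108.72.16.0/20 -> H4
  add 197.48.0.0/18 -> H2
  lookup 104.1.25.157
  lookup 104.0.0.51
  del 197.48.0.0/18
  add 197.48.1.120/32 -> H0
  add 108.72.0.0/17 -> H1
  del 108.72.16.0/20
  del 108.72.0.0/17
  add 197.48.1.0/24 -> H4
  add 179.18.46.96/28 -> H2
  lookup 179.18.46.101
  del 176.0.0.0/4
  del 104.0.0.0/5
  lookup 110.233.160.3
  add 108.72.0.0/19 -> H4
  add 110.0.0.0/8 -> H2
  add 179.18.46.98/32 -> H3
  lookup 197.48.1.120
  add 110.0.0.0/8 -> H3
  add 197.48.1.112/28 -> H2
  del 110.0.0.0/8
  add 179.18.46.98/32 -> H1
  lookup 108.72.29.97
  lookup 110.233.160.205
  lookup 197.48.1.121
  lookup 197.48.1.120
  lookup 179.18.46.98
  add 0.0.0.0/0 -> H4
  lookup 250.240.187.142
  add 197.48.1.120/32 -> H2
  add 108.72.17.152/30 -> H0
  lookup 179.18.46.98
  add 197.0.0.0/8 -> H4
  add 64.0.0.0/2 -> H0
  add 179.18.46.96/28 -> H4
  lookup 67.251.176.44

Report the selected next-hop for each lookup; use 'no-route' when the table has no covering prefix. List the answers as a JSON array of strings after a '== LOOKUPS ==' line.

Process each operation:
  add 176.0.0.0/4 -> H2 at depth 4
  add 104.0.0.0/5 -> H4 at depth 5
  add 110.233.160.0/20 -> H0 at depth 20
  add 108.72.16.0/20 -> H4 at depth 20
  add 197.48.0.0/18 -> H2 at depth 18
  lookup 104.1.25.157: bits 01101 walk d0:-→d1:-→d2:-→d3:-→d4:-→d5:H4 -> H4
  lookup 104.0.0.51: bits 01101 walk d0:-→d1:-→d2:-→d3:-→d4:-→d5:H4 -> H4
  del 197.48.0.0/18 (clear depth 18)
  add 197.48.1.120/32 -> H0 at depth 32
  add 108.72.0.0/17 -> H1 at depth 17
  del 108.72.16.0/20 (clear depth 20)
  del 108.72.0.0/17 (clear depth 17)
  add 197.48.1.0/24 -> H4 at depth 24
  add 179.18.46.96/28 -> H2 at depth 28
  lookup 179.18.46.101: bits 1011001100010010001011100110 walk d0:-→d1:-→d2:-→d3:-→d4:H2→d5:-→d6:-→d7:-→d8:-→d9:-→d10:-→d11:-→d12:-→d13:-→d14:-→d15:-→d16:-→d17:-→d18:-→d19:-→d20:-→d21:-→d22:-→d23:-→d24:-→d25:-→d26:-→d27:-→d28:H2 -> H2
  del 176.0.0.0/4 (clear depth 4)
  del 104.0.0.0/5 (clear depth 5)
  lookup 110.233.160.3: bits 01101110111010011010 walk d0:-→d1:-→d2:-→d3:-→d4:-→d5:-→d6:-→d7:-→d8:-→d9:-→d10:-→d11:-→d12:-→d13:-→d14:-→d15:-→d16:-→d17:-→d18:-→d19:-→d20:H0 -> H0
  add 108.72.0.0/19 -> H4 at depth 19
  add 110.0.0.0/8 -> H2 at depth 8
  add 179.18.46.98/32 -> H3 at depth 32
  lookup 197.48.1.120: bits 11000101001100000000000101111000 walk d0:-→d1:-→d2:-→d3:-→d4:-→d5:-→d6:-→d7:-→d8:-→d9:-→d10:-→d11:-→d12:-→d13:-→d14:-→d15:-→d16:-→d17:-→d18:-→d19:-→d20:-→d21:-→d22:-→d23:-→d24:H4→d25:-→d26:-→d27:-→d28:-→d29:-→d30:-→d31:-→d32:H0 -> H0
  add 110.0.0.0/8 -> H3 at depth 8
  add 197.48.1.112/28 -> H2 at depth 28
  del 110.0.0.0/8 (clear depth 8)
  add 179.18.46.98/32 -> H1 at depth 32
  lookup 108.72.29.97: bits 01101100010010000001 walk d0:-→d1:-→d2:-→d3:-→d4:-→d5:-→d6:-→d7:-→d8:-→d9:-→d10:-→d11:-→d12:-→d13:-→d14:-→d15:-→d16:-→d17:-→d18:-→d19:H4→d20:- -> H4
  lookup 110.233.160.205: bits 01101110111010011010 walk d0:-→d1:-→d2:-→d3:-→d4:-→d5:-→d6:-→d7:-→d8:-→d9:-→d10:-→d11:-→d12:-→d13:-→d14:-→d15:-→d16:-→d17:-→d18:-→d19:-→d20:H0 -> H0
  lookup 197.48.1.121: bits 1100010100110000000000010111100 walk d0:-→d1:-→d2:-→d3:-→d4:-→d5:-→d6:-→d7:-→d8:-→d9:-→d10:-→d11:-→d12:-→d13:-→d14:-→d15:-→d16:-→d17:-→d18:-→d19:-→d20:-→d21:-→d22:-→d23:-→d24:H4→d25:-→d26:-→d27:-→d28:H2→d29:-→d30:-→d31:- -> H2
  lookup 197.48.1.120: bits 11000101001100000000000101111000 walk d0:-→d1:-→d2:-→d3:-→d4:-→d5:-→d6:-→d7:-→d8:-→d9:-→d10:-→d11:-→d12:-→d13:-→d14:-→d15:-→d16:-→d17:-→d18:-→d19:-→d20:-→d21:-→d22:-→d23:-→d24:H4→d25:-→d26:-→d27:-→d28:H2→d29:-→d30:-→d31:-→d32:H0 -> H0
  lookup 179.18.46.98: bits 10110011000100100010111001100010 walk d0:-→d1:-→d2:-→d3:-→d4:-→d5:-→d6:-→d7:-→d8:-→d9:-→d10:-→d11:-→d12:-→d13:-→d14:-→d15:-→d16:-→d17:-→d18:-→d19:-→d20:-→d21:-→d22:-→d23:-→d24:-→d25:-→d26:-→d27:-→d28:H2→d29:-→d30:-→d31:-→d32:H1 -> H1
  add 0.0.0.0/0 -> H4 at depth 0
  lookup 250.240.187.142: bits 11 walk d0:H4→d1:-→d2:- -> H4
  add 197.48.1.120/32 -> H2 at depth 32
  add 108.72.17.152/30 -> H0 at depth 30
  lookup 179.18.46.98: bits 10110011000100100010111001100010 walk d0:H4→d1:-→d2:-→d3:-→d4:-→d5:-→d6:-→d7:-→d8:-→d9:-→d10:-→d11:-→d12:-→d13:-→d14:-→d15:-→d16:-→d17:-→d18:-→d19:-→d20:-→d21:-→d22:-→d23:-→d24:-→d25:-→d26:-→d27:-→d28:H2→d29:-→d30:-→d31:-→d32:H1 -> H1
  add 197.0.0.0/8 -> H4 at depth 8
  add 64.0.0.0/2 -> H0 at depth 2
  add 179.18.46.96/28 -> H4 at depth 28
  lookup 67.251.176.44: bits 01 walk d0:H4→d1:-→d2:H0 -> H0

== LOOKUPS ==
["H4","H4","H2","H0","H0","H4","H0","H2","H0","H1","H4","H1","H0"]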